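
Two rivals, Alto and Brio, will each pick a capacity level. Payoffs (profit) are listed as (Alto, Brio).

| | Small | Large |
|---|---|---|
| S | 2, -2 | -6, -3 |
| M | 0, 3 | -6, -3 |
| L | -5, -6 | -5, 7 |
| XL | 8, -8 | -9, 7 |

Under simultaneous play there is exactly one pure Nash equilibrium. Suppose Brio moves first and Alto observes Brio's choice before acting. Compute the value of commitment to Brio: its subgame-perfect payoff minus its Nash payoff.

Work backward from Alto's decision.
- Small: BR = XL, leader payoff -8.
- Large: BR = L, leader payoff 7.
Among -8, 7, the best is 7 at Large. Subgame-perfect outcome: (L, Large) with payoffs (-5, 7).
Under simultaneous play:
Alto's best replies: Small→XL; Large→L.
Brio's best replies: S→Small; M→Small; L→Large; XL→Large.
The unique mutual best reply is (L, Large), giving (-5, 7).
Brio's commitment gain: 7 − 7 = 0.

0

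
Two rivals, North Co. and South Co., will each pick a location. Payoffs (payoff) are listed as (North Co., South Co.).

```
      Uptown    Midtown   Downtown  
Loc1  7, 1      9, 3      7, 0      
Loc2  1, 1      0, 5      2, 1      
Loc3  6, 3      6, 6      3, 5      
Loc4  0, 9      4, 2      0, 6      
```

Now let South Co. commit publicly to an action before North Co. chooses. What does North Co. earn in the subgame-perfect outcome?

9

Backward induction with South Co. moving first.
- Uptown → North Co. plays Loc1 (best of 7, 1, 6, 0); South Co. gets 1.
- Midtown → North Co. plays Loc1 (best of 9, 0, 6, 4); South Co. gets 3.
- Downtown → North Co. plays Loc1 (best of 7, 2, 3, 0); South Co. gets 0.
South Co.'s induced payoffs are 1, 3, 0, so South Co. commits to Midtown. Subgame-perfect outcome: (Loc1, Midtown) with payoffs (9, 3).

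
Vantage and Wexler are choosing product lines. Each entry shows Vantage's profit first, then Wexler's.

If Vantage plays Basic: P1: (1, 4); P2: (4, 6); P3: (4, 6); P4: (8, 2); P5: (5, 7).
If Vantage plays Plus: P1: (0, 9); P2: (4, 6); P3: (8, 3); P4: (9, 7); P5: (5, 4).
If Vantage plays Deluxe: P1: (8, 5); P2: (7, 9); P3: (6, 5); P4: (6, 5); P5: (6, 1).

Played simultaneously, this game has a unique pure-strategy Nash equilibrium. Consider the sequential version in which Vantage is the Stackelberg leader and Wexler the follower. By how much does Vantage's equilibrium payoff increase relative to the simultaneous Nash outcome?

0

Wexler best-responds to each possible Vantage move:
- Basic: BR = P5, leader payoff 5.
- Plus: BR = P1, leader payoff 0.
- Deluxe: BR = P2, leader payoff 7.
Maximizing over 5, 0, 7, Vantage chooses Deluxe. Subgame-perfect outcome: (Deluxe, P2) with payoffs (7, 9).
Under simultaneous play:
Vantage's best replies: P1→Deluxe; P2→Deluxe; P3→Plus; P4→Plus; P5→Deluxe.
Wexler's best replies: Basic→P5; Plus→P1; Deluxe→P2.
The unique mutual best reply is (Deluxe, P2), giving (7, 9).
Vantage's commitment gain: 7 − 7 = 0.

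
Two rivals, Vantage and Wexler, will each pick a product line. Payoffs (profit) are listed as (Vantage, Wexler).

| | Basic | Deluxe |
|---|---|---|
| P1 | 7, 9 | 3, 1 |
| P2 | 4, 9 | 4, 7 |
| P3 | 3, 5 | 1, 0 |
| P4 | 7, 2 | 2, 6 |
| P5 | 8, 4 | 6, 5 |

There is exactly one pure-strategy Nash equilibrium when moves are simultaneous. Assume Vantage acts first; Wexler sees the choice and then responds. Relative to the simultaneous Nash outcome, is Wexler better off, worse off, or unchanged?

Solve by backward induction (Vantage leads).
- P1 → Wexler plays Basic (best of 9, 1); Vantage gets 7.
- P2 → Wexler plays Basic (best of 9, 7); Vantage gets 4.
- P3 → Wexler plays Basic (best of 5, 0); Vantage gets 3.
- P4 → Wexler plays Deluxe (best of 2, 6); Vantage gets 2.
- P5 → Wexler plays Deluxe (best of 4, 5); Vantage gets 6.
Maximizing over 7, 4, 3, 2, 6, Vantage chooses P1. Subgame-perfect outcome: (P1, Basic) with payoffs (7, 9).
For the simultaneous game, intersect best replies.
Vantage's best replies: Basic→P5; Deluxe→P5.
Wexler's best replies: P1→Basic; P2→Basic; P3→Basic; P4→Deluxe; P5→Deluxe.
Only (P5, Deluxe) has each player best-responding; Nash payoffs (6, 5).
Wexler earns 9 sequentially versus 5 at the Nash outcome: better off.

better off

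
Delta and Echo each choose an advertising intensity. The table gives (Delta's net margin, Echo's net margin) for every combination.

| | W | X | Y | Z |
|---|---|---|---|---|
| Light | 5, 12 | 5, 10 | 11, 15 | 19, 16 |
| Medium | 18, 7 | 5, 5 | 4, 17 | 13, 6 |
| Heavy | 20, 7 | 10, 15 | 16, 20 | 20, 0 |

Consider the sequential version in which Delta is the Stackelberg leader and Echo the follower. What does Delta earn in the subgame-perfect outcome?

Work backward from Echo's decision.
- Light: BR = Z, leader payoff 19.
- Medium: BR = Y, leader payoff 4.
- Heavy: BR = Y, leader payoff 16.
Delta's induced payoffs are 19, 4, 16, so Delta commits to Light. Subgame-perfect outcome: (Light, Z) with payoffs (19, 16).

19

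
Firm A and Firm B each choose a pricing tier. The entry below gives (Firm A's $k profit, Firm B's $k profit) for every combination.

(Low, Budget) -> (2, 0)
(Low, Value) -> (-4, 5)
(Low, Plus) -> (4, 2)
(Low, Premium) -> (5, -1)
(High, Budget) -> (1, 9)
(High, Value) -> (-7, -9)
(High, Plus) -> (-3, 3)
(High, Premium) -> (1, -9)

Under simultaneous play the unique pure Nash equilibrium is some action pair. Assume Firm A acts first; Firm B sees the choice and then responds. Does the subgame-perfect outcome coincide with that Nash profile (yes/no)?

Backward induction with Firm A moving first.
- Low: Firm B compares 0, 5, 2, -1 and picks Value; Firm A would get -4.
- High: Firm B compares 9, -9, 3, -9 and picks Budget; Firm A would get 1.
Among -4, 1, the best is 1 at High. Subgame-perfect outcome: (High, Budget) with payoffs (1, 9).
Under simultaneous play:
Firm A's best replies: Budget→Low; Value→Low; Plus→Low; Premium→Low.
Firm B's best replies: Low→Value; High→Budget.
The unique mutual best reply is (Low, Value), giving (-4, 5).
Sequential outcome (High, Budget) differs from the Nash profile (Low, Value).

no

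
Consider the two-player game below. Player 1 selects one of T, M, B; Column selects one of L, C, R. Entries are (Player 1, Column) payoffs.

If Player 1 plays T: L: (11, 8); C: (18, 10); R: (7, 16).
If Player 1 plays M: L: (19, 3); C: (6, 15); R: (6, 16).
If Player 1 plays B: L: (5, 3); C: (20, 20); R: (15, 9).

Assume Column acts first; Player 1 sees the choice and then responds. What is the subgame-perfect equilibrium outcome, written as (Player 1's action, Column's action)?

(B, C)

Backward induction with Column moving first.
- L → Player 1 plays M (best of 11, 19, 5); Column gets 3.
- C → Player 1 plays B (best of 18, 6, 20); Column gets 20.
- R → Player 1 plays B (best of 7, 6, 15); Column gets 9.
Among 3, 20, 9, the best is 20 at C. Subgame-perfect outcome: (B, C) with payoffs (20, 20).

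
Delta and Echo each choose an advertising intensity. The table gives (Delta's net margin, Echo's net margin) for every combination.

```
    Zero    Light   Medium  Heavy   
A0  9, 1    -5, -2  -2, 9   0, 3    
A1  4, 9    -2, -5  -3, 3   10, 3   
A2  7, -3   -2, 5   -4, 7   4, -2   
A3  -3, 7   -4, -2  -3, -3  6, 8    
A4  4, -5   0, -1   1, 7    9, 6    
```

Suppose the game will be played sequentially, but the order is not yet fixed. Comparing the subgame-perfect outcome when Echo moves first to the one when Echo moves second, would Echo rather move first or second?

If Delta leads: Echo's best replies are A0→Medium, A1→Zero, A2→Medium, A3→Heavy, A4→Medium; Delta's induced payoffs -2, 4, -4, 6, 1; outcome (A3, Heavy), payoffs (6, 8).
If Echo leads: Delta's best replies are Zero→A0, Light→A4, Medium→A4, Heavy→A1; Echo's induced payoffs 1, -1, 7, 3; outcome (A4, Medium), payoffs (1, 7).
Echo gets 7 moving first and 8 moving second, so Echo prefers to move second.

second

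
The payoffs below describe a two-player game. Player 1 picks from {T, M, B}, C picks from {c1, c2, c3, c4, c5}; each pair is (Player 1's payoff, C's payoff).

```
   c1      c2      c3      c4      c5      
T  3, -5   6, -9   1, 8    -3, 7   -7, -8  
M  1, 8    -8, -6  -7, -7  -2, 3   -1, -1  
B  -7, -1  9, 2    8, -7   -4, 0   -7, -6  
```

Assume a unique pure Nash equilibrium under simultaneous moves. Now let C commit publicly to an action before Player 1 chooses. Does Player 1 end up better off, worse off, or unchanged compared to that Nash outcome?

Backward induction with C moving first.
- c1: Player 1 compares 3, 1, -7 and picks T; C would get -5.
- c2: Player 1 compares 6, -8, 9 and picks B; C would get 2.
- c3: Player 1 compares 1, -7, 8 and picks B; C would get -7.
- c4: Player 1 compares -3, -2, -4 and picks M; C would get 3.
- c5: Player 1 compares -7, -1, -7 and picks M; C would get -1.
Maximizing over -5, 2, -7, 3, -1, C chooses c4. Subgame-perfect outcome: (M, c4) with payoffs (-2, 3).
Under simultaneous play:
Player 1's best replies: c1→T; c2→B; c3→B; c4→M; c5→M.
C's best replies: T→c3; M→c1; B→c2.
The unique mutual best reply is (B, c2), giving (9, 2).
Player 1 earns -2 sequentially versus 9 at the Nash outcome: worse off.

worse off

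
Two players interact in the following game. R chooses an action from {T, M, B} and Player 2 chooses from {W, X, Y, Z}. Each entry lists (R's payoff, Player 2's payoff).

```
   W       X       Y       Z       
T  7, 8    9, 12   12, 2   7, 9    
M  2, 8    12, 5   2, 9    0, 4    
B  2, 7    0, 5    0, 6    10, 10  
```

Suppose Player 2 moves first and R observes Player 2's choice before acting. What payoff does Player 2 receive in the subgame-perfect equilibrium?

10

Solve by backward induction (Player 2 leads).
- W → R plays T (best of 7, 2, 2); Player 2 gets 8.
- X → R plays M (best of 9, 12, 0); Player 2 gets 5.
- Y → R plays T (best of 12, 2, 0); Player 2 gets 2.
- Z → R plays B (best of 7, 0, 10); Player 2 gets 10.
Among 8, 5, 2, 10, the best is 10 at Z. Subgame-perfect outcome: (B, Z) with payoffs (10, 10).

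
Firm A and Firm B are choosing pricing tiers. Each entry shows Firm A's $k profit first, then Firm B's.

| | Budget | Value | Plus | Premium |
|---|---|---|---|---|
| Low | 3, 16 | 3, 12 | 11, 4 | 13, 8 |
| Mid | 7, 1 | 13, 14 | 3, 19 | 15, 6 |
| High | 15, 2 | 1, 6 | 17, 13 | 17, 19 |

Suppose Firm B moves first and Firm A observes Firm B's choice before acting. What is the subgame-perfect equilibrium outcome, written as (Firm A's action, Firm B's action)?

Work backward from Firm A's decision.
- Budget: Firm A compares 3, 7, 15 and picks High; Firm B would get 2.
- Value: Firm A compares 3, 13, 1 and picks Mid; Firm B would get 14.
- Plus: Firm A compares 11, 3, 17 and picks High; Firm B would get 13.
- Premium: Firm A compares 13, 15, 17 and picks High; Firm B would get 19.
Among 2, 14, 13, 19, the best is 19 at Premium. Subgame-perfect outcome: (High, Premium) with payoffs (17, 19).

(High, Premium)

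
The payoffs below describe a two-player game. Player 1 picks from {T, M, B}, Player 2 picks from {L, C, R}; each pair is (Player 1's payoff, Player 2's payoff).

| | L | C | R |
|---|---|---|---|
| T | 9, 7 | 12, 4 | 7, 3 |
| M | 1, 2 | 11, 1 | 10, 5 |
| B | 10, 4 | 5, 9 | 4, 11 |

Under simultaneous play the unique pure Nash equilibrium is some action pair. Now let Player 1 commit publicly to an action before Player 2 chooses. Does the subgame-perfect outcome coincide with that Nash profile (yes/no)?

yes

Player 2 best-responds to each possible Player 1 move:
- T → Player 2 plays L (best of 7, 4, 3); Player 1 gets 9.
- M → Player 2 plays R (best of 2, 1, 5); Player 1 gets 10.
- B → Player 2 plays R (best of 4, 9, 11); Player 1 gets 4.
Player 1's induced payoffs are 9, 10, 4, so Player 1 commits to M. Subgame-perfect outcome: (M, R) with payoffs (10, 5).
Under simultaneous play:
Player 1's best replies: L→B; C→T; R→M.
Player 2's best replies: T→L; M→R; B→R.
Only (M, R) has each player best-responding; Nash payoffs (10, 5).
Sequential outcome (M, R) coincides with the Nash profile (M, R).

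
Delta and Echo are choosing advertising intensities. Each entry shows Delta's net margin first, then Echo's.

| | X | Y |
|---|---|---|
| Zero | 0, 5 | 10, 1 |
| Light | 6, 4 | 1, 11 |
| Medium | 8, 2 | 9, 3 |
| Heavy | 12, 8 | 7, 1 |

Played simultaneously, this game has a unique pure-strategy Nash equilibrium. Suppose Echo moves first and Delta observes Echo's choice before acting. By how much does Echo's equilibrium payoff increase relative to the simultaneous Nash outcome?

0

Solve by backward induction (Echo leads).
- X → Delta plays Heavy (best of 0, 6, 8, 12); Echo gets 8.
- Y → Delta plays Zero (best of 10, 1, 9, 7); Echo gets 1.
Echo's induced payoffs are 8, 1, so Echo commits to X. Subgame-perfect outcome: (Heavy, X) with payoffs (12, 8).
Under simultaneous play:
Delta's best replies: X→Heavy; Y→Zero.
Echo's best replies: Zero→X; Light→Y; Medium→Y; Heavy→X.
The unique mutual best reply is (Heavy, X), giving (12, 8).
Echo's commitment gain: 8 − 8 = 0.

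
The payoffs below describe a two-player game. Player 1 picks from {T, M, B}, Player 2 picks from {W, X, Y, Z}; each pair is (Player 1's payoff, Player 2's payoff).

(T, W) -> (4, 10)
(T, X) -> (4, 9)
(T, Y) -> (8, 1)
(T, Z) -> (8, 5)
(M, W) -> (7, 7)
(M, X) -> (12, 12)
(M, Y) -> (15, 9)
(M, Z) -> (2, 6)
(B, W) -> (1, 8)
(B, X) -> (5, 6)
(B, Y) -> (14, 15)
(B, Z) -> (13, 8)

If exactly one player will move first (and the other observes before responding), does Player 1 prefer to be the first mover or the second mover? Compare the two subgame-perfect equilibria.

If Player 1 leads: Player 2's best replies are T→W, M→X, B→Y; Player 1's induced payoffs 4, 12, 14; outcome (B, Y), payoffs (14, 15).
If Player 2 leads: Player 1's best replies are W→M, X→M, Y→M, Z→B; Player 2's induced payoffs 7, 12, 9, 8; outcome (M, X), payoffs (12, 12).
Player 1 gets 14 moving first and 12 moving second, so Player 1 prefers to move first.

first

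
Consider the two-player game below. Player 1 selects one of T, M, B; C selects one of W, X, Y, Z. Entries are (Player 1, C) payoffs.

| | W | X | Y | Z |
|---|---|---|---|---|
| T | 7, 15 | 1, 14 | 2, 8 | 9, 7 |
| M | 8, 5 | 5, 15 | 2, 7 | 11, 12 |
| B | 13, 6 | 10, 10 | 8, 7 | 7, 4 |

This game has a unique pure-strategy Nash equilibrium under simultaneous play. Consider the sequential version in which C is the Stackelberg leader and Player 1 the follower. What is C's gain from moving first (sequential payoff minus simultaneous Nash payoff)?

2

Solve by backward induction (C leads).
- W: Player 1 compares 7, 8, 13 and picks B; C would get 6.
- X: Player 1 compares 1, 5, 10 and picks B; C would get 10.
- Y: Player 1 compares 2, 2, 8 and picks B; C would get 7.
- Z: Player 1 compares 9, 11, 7 and picks M; C would get 12.
C's induced payoffs are 6, 10, 7, 12, so C commits to Z. Subgame-perfect outcome: (M, Z) with payoffs (11, 12).
For the simultaneous game, intersect best replies.
Player 1's best replies: W→B; X→B; Y→B; Z→M.
C's best replies: T→W; M→X; B→X.
The unique mutual best reply is (B, X), giving (10, 10).
C's commitment gain: 12 − 10 = 2.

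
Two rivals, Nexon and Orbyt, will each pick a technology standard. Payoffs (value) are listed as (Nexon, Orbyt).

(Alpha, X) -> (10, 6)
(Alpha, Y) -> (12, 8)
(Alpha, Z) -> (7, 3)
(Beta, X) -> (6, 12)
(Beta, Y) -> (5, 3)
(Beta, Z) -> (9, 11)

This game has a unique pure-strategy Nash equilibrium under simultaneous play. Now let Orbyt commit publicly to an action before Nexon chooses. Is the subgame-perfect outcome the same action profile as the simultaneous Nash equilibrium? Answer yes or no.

no

Work backward from Nexon's decision.
- X → Nexon plays Alpha (best of 10, 6); Orbyt gets 6.
- Y → Nexon plays Alpha (best of 12, 5); Orbyt gets 8.
- Z → Nexon plays Beta (best of 7, 9); Orbyt gets 11.
Orbyt's induced payoffs are 6, 8, 11, so Orbyt commits to Z. Subgame-perfect outcome: (Beta, Z) with payoffs (9, 11).
For the simultaneous game, intersect best replies.
Nexon's best replies: X→Alpha; Y→Alpha; Z→Beta.
Orbyt's best replies: Alpha→Y; Beta→X.
The unique mutual best reply is (Alpha, Y), giving (12, 8).
Sequential outcome (Beta, Z) differs from the Nash profile (Alpha, Y).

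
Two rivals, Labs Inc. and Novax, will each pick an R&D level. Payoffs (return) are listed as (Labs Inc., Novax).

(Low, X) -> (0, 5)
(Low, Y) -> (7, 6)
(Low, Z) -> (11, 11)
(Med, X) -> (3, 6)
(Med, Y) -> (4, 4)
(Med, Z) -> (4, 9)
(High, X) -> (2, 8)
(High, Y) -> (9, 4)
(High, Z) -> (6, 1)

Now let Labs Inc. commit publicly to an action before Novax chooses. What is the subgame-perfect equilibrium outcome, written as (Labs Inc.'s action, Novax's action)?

(Low, Z)

Solve by backward induction (Labs Inc. leads).
- Low: Novax compares 5, 6, 11 and picks Z; Labs Inc. would get 11.
- Med: Novax compares 6, 4, 9 and picks Z; Labs Inc. would get 4.
- High: Novax compares 8, 4, 1 and picks X; Labs Inc. would get 2.
Among 11, 4, 2, the best is 11 at Low. Subgame-perfect outcome: (Low, Z) with payoffs (11, 11).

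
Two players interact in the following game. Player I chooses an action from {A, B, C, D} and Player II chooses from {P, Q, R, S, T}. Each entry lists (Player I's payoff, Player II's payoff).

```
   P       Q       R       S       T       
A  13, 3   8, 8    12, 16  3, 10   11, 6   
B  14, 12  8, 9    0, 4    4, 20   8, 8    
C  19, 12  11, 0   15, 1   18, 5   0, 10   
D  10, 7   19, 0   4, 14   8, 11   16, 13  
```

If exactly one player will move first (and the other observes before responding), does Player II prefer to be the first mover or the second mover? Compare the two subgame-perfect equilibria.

first

If Player I leads: Player II's best replies are A→R, B→S, C→P, D→R; Player I's induced payoffs 12, 4, 19, 4; outcome (C, P), payoffs (19, 12).
If Player II leads: Player I's best replies are P→C, Q→D, R→C, S→C, T→D; Player II's induced payoffs 12, 0, 1, 5, 13; outcome (D, T), payoffs (16, 13).
Player II gets 13 moving first and 12 moving second, so Player II prefers to move first.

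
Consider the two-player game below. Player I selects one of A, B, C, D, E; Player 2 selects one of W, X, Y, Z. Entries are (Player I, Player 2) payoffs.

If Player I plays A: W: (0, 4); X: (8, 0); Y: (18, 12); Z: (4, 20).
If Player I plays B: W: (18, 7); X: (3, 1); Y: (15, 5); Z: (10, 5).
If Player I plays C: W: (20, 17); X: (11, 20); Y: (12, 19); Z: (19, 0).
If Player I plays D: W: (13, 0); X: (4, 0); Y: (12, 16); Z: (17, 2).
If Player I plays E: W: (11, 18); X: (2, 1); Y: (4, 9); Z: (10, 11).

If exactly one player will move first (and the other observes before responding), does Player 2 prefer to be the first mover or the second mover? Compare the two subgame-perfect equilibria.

first

If Player I leads: Player 2's best replies are A→Z, B→W, C→X, D→Y, E→W; Player I's induced payoffs 4, 18, 11, 12, 11; outcome (B, W), payoffs (18, 7).
If Player 2 leads: Player I's best replies are W→C, X→C, Y→A, Z→C; Player 2's induced payoffs 17, 20, 12, 0; outcome (C, X), payoffs (11, 20).
Player 2 gets 20 moving first and 7 moving second, so Player 2 prefers to move first.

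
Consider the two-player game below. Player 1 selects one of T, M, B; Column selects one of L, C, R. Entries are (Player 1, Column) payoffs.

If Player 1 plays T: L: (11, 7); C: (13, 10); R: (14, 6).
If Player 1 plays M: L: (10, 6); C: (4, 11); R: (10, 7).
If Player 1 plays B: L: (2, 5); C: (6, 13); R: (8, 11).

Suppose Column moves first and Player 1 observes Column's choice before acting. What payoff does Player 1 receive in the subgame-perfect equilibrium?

Solve by backward induction (Column leads).
- L: BR = T, leader payoff 7.
- C: BR = T, leader payoff 10.
- R: BR = T, leader payoff 6.
Maximizing over 7, 10, 6, Column chooses C. Subgame-perfect outcome: (T, C) with payoffs (13, 10).

13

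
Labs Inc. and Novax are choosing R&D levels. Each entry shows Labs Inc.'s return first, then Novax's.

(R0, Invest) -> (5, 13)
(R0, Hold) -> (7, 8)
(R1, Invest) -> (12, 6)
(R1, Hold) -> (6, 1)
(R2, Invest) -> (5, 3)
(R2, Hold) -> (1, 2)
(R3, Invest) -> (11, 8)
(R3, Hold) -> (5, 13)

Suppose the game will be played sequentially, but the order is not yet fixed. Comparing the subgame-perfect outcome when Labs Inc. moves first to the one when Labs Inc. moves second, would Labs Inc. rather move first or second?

If Labs Inc. leads: Novax's best replies are R0→Invest, R1→Invest, R2→Invest, R3→Hold; Labs Inc.'s induced payoffs 5, 12, 5, 5; outcome (R1, Invest), payoffs (12, 6).
If Novax leads: Labs Inc.'s best replies are Invest→R1, Hold→R0; Novax's induced payoffs 6, 8; outcome (R0, Hold), payoffs (7, 8).
Labs Inc. gets 12 moving first and 7 moving second, so Labs Inc. prefers to move first.

first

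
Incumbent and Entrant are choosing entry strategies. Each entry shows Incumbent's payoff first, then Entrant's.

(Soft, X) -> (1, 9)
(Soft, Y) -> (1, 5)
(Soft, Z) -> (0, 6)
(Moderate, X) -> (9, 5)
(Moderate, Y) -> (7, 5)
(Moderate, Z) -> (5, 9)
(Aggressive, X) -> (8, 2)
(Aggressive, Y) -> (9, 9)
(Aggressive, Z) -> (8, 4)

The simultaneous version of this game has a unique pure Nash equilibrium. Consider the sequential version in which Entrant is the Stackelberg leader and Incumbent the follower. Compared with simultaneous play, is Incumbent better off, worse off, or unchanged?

Work backward from Incumbent's decision.
- X: BR = Moderate, leader payoff 5.
- Y: BR = Aggressive, leader payoff 9.
- Z: BR = Aggressive, leader payoff 4.
Entrant's induced payoffs are 5, 9, 4, so Entrant commits to Y. Subgame-perfect outcome: (Aggressive, Y) with payoffs (9, 9).
Now find the simultaneous Nash equilibrium.
Incumbent's best replies: X→Moderate; Y→Aggressive; Z→Aggressive.
Entrant's best replies: Soft→X; Moderate→Z; Aggressive→Y.
The unique mutual best reply is (Aggressive, Y), giving (9, 9).
Incumbent earns 9 sequentially versus 9 at the Nash outcome: unchanged.

unchanged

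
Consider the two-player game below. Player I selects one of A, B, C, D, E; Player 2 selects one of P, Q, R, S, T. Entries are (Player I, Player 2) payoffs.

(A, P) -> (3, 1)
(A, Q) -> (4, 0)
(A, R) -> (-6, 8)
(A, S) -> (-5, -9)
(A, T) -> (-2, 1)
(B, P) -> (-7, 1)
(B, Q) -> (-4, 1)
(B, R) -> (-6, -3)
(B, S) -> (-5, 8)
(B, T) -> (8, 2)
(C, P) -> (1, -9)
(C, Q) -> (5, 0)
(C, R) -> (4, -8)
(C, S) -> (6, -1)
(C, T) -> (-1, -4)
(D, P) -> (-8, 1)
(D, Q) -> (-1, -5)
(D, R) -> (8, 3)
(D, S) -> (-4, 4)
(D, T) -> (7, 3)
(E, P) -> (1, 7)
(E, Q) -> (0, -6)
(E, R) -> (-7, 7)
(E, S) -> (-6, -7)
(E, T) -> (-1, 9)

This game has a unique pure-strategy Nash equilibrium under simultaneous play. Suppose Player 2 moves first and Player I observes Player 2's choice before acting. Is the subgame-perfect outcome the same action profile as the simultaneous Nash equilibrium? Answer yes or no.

Player I best-responds to each possible Player 2 move:
- P: Player I compares 3, -7, 1, -8, 1 and picks A; Player 2 would get 1.
- Q: Player I compares 4, -4, 5, -1, 0 and picks C; Player 2 would get 0.
- R: Player I compares -6, -6, 4, 8, -7 and picks D; Player 2 would get 3.
- S: Player I compares -5, -5, 6, -4, -6 and picks C; Player 2 would get -1.
- T: Player I compares -2, 8, -1, 7, -1 and picks B; Player 2 would get 2.
Among 1, 0, 3, -1, 2, the best is 3 at R. Subgame-perfect outcome: (D, R) with payoffs (8, 3).
For the simultaneous game, intersect best replies.
Player I's best replies: P→A; Q→C; R→D; S→C; T→B.
Player 2's best replies: A→R; B→S; C→Q; D→S; E→T.
Only (C, Q) has each player best-responding; Nash payoffs (5, 0).
Sequential outcome (D, R) differs from the Nash profile (C, Q).

no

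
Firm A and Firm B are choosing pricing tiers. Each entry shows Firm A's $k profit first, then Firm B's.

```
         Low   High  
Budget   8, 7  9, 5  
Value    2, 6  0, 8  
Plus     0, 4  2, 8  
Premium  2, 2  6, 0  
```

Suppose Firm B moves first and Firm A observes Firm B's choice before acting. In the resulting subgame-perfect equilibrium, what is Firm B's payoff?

7

Firm A best-responds to each possible Firm B move:
- Low: Firm A compares 8, 2, 0, 2 and picks Budget; Firm B would get 7.
- High: Firm A compares 9, 0, 2, 6 and picks Budget; Firm B would get 5.
Firm B's induced payoffs are 7, 5, so Firm B commits to Low. Subgame-perfect outcome: (Budget, Low) with payoffs (8, 7).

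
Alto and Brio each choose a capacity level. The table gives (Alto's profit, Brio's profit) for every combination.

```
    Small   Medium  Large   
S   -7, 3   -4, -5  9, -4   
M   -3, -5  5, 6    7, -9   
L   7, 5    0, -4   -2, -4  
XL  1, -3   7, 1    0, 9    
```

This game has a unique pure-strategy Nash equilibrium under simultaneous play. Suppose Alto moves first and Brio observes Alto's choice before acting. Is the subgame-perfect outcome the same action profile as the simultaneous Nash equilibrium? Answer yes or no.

yes

Work backward from Brio's decision.
- S: BR = Small, leader payoff -7.
- M: BR = Medium, leader payoff 5.
- L: BR = Small, leader payoff 7.
- XL: BR = Large, leader payoff 0.
Alto's induced payoffs are -7, 5, 7, 0, so Alto commits to L. Subgame-perfect outcome: (L, Small) with payoffs (7, 5).
Now find the simultaneous Nash equilibrium.
Alto's best replies: Small→L; Medium→XL; Large→S.
Brio's best replies: S→Small; M→Medium; L→Small; XL→Large.
The unique mutual best reply is (L, Small), giving (7, 5).
Sequential outcome (L, Small) coincides with the Nash profile (L, Small).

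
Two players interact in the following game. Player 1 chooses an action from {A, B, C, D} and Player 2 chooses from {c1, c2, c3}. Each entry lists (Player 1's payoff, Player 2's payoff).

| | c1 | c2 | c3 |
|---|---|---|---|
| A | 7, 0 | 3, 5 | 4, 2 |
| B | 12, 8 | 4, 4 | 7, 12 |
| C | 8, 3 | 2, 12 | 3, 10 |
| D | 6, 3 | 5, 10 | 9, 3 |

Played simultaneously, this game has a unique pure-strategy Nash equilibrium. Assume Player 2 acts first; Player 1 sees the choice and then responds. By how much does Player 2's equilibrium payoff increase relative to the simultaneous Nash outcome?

Backward induction with Player 2 moving first.
- c1 → Player 1 plays B (best of 7, 12, 8, 6); Player 2 gets 8.
- c2 → Player 1 plays D (best of 3, 4, 2, 5); Player 2 gets 10.
- c3 → Player 1 plays D (best of 4, 7, 3, 9); Player 2 gets 3.
Player 2's induced payoffs are 8, 10, 3, so Player 2 commits to c2. Subgame-perfect outcome: (D, c2) with payoffs (5, 10).
Under simultaneous play:
Player 1's best replies: c1→B; c2→D; c3→D.
Player 2's best replies: A→c2; B→c3; C→c2; D→c2.
The unique mutual best reply is (D, c2), giving (5, 10).
Player 2's commitment gain: 10 − 10 = 0.

0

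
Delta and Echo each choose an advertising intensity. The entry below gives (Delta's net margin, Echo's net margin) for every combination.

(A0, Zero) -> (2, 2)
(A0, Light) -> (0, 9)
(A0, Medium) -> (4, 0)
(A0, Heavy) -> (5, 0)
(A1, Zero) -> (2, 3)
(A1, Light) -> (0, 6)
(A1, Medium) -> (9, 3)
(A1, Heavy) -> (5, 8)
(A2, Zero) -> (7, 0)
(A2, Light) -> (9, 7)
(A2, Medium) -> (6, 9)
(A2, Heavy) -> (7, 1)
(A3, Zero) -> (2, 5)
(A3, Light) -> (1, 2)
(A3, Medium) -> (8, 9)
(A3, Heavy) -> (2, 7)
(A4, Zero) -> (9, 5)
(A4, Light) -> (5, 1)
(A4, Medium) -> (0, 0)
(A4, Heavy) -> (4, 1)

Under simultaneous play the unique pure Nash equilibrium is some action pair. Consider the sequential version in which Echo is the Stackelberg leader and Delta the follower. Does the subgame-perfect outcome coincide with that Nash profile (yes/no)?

Backward induction with Echo moving first.
- Zero → Delta plays A4 (best of 2, 2, 7, 2, 9); Echo gets 5.
- Light → Delta plays A2 (best of 0, 0, 9, 1, 5); Echo gets 7.
- Medium → Delta plays A1 (best of 4, 9, 6, 8, 0); Echo gets 3.
- Heavy → Delta plays A2 (best of 5, 5, 7, 2, 4); Echo gets 1.
Among 5, 7, 3, 1, the best is 7 at Light. Subgame-perfect outcome: (A2, Light) with payoffs (9, 7).
Under simultaneous play:
Delta's best replies: Zero→A4; Light→A2; Medium→A1; Heavy→A2.
Echo's best replies: A0→Light; A1→Heavy; A2→Medium; A3→Medium; A4→Zero.
Only (A4, Zero) has each player best-responding; Nash payoffs (9, 5).
Sequential outcome (A2, Light) differs from the Nash profile (A4, Zero).

no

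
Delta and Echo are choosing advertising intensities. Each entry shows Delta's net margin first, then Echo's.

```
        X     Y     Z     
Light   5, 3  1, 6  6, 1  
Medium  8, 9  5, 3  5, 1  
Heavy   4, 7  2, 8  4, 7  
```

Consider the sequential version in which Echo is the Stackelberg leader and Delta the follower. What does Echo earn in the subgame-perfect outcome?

Work backward from Delta's decision.
- X: BR = Medium, leader payoff 9.
- Y: BR = Medium, leader payoff 3.
- Z: BR = Light, leader payoff 1.
Among 9, 3, 1, the best is 9 at X. Subgame-perfect outcome: (Medium, X) with payoffs (8, 9).

9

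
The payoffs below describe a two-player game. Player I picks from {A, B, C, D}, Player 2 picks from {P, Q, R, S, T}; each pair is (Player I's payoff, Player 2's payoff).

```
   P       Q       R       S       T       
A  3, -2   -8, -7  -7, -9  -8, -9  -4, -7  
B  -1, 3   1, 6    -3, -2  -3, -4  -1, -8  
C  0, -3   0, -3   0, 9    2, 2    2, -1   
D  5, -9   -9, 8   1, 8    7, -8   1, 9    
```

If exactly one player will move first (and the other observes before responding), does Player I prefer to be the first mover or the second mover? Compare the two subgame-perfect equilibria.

If Player I leads: Player 2's best replies are A→P, B→Q, C→R, D→T; Player I's induced payoffs 3, 1, 0, 1; outcome (A, P), payoffs (3, -2).
If Player 2 leads: Player I's best replies are P→D, Q→B, R→D, S→D, T→C; Player 2's induced payoffs -9, 6, 8, -8, -1; outcome (D, R), payoffs (1, 8).
Player I gets 3 moving first and 1 moving second, so Player I prefers to move first.

first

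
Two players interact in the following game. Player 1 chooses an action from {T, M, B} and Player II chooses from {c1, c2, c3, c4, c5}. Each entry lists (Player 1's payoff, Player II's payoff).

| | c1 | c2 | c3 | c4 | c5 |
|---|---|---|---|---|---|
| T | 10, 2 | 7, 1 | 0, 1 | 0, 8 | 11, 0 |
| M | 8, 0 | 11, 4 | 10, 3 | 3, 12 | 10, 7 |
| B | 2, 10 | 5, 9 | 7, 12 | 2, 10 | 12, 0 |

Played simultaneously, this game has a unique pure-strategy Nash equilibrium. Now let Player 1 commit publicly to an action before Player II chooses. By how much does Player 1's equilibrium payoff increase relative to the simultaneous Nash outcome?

4

Solve by backward induction (Player 1 leads).
- T → Player II plays c4 (best of 2, 1, 1, 8, 0); Player 1 gets 0.
- M → Player II plays c4 (best of 0, 4, 3, 12, 7); Player 1 gets 3.
- B → Player II plays c3 (best of 10, 9, 12, 10, 0); Player 1 gets 7.
Player 1's induced payoffs are 0, 3, 7, so Player 1 commits to B. Subgame-perfect outcome: (B, c3) with payoffs (7, 12).
For the simultaneous game, intersect best replies.
Player 1's best replies: c1→T; c2→M; c3→M; c4→M; c5→B.
Player II's best replies: T→c4; M→c4; B→c3.
Only (M, c4) has each player best-responding; Nash payoffs (3, 12).
Player 1's commitment gain: 7 − 3 = 4.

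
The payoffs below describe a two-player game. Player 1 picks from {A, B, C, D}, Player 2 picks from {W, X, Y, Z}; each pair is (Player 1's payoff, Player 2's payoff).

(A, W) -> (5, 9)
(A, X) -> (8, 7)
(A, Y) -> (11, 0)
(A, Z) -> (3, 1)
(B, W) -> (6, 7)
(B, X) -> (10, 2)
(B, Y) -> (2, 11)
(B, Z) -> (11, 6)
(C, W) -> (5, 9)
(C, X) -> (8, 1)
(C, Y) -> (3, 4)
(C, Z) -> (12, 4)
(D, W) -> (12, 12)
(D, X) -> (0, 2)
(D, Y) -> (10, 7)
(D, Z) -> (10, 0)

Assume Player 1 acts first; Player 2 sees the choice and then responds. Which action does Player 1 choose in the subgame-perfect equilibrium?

D

Backward induction with Player 1 moving first.
- A: Player 2 compares 9, 7, 0, 1 and picks W; Player 1 would get 5.
- B: Player 2 compares 7, 2, 11, 6 and picks Y; Player 1 would get 2.
- C: Player 2 compares 9, 1, 4, 4 and picks W; Player 1 would get 5.
- D: Player 2 compares 12, 2, 7, 0 and picks W; Player 1 would get 12.
Maximizing over 5, 2, 5, 12, Player 1 chooses D. Subgame-perfect outcome: (D, W) with payoffs (12, 12).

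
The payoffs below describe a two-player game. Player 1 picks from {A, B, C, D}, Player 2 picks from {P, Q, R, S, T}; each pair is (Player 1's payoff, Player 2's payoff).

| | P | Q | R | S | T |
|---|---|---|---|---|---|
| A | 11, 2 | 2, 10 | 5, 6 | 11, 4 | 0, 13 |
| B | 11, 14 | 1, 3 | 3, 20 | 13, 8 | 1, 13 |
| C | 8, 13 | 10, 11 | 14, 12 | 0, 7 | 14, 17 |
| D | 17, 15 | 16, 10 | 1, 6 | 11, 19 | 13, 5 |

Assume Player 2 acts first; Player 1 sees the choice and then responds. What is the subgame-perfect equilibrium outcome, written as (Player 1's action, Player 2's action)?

(C, T)

Player 1 best-responds to each possible Player 2 move:
- P: BR = D, leader payoff 15.
- Q: BR = D, leader payoff 10.
- R: BR = C, leader payoff 12.
- S: BR = B, leader payoff 8.
- T: BR = C, leader payoff 17.
Among 15, 10, 12, 8, 17, the best is 17 at T. Subgame-perfect outcome: (C, T) with payoffs (14, 17).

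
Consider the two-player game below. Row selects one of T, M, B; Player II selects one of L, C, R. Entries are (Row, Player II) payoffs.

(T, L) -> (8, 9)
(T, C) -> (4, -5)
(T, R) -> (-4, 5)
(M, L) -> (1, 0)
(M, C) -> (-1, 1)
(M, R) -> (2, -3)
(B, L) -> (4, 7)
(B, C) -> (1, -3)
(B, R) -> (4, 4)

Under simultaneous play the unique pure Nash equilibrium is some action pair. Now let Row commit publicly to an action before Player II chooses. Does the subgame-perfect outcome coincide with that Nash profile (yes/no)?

yes

Backward induction with Row moving first.
- T → Player II plays L (best of 9, -5, 5); Row gets 8.
- M → Player II plays C (best of 0, 1, -3); Row gets -1.
- B → Player II plays L (best of 7, -3, 4); Row gets 4.
Among 8, -1, 4, the best is 8 at T. Subgame-perfect outcome: (T, L) with payoffs (8, 9).
Now find the simultaneous Nash equilibrium.
Row's best replies: L→T; C→T; R→B.
Player II's best replies: T→L; M→C; B→L.
Only (T, L) has each player best-responding; Nash payoffs (8, 9).
Sequential outcome (T, L) coincides with the Nash profile (T, L).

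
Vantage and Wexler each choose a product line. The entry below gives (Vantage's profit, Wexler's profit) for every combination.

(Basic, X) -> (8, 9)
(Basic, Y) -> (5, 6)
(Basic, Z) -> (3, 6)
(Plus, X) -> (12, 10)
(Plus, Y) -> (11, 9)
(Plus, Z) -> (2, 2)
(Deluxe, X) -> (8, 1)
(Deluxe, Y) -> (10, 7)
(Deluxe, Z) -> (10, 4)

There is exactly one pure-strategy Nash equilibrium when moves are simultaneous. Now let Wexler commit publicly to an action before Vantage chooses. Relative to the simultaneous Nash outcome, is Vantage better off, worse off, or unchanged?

Work backward from Vantage's decision.
- X → Vantage plays Plus (best of 8, 12, 8); Wexler gets 10.
- Y → Vantage plays Plus (best of 5, 11, 10); Wexler gets 9.
- Z → Vantage plays Deluxe (best of 3, 2, 10); Wexler gets 4.
Wexler's induced payoffs are 10, 9, 4, so Wexler commits to X. Subgame-perfect outcome: (Plus, X) with payoffs (12, 10).
Now find the simultaneous Nash equilibrium.
Vantage's best replies: X→Plus; Y→Plus; Z→Deluxe.
Wexler's best replies: Basic→X; Plus→X; Deluxe→Y.
The unique mutual best reply is (Plus, X), giving (12, 10).
Vantage earns 12 sequentially versus 12 at the Nash outcome: unchanged.

unchanged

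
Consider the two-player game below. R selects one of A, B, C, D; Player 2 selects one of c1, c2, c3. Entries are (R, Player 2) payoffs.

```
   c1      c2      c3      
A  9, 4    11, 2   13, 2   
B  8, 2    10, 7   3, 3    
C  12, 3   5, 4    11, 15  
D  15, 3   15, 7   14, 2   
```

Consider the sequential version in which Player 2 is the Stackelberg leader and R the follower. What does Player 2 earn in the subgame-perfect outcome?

Work backward from R's decision.
- c1: BR = D, leader payoff 3.
- c2: BR = D, leader payoff 7.
- c3: BR = D, leader payoff 2.
Player 2's induced payoffs are 3, 7, 2, so Player 2 commits to c2. Subgame-perfect outcome: (D, c2) with payoffs (15, 7).

7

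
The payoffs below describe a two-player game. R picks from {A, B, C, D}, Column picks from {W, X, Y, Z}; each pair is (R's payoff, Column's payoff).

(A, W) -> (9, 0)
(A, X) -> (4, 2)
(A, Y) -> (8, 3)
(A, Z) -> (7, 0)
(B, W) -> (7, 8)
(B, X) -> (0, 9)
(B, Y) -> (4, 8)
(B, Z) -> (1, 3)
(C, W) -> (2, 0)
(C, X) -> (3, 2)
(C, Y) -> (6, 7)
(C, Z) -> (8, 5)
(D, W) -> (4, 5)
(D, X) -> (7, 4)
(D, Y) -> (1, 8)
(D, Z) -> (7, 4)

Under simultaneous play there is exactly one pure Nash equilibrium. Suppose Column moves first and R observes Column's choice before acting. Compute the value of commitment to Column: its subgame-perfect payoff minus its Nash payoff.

2

Work backward from R's decision.
- W: R compares 9, 7, 2, 4 and picks A; Column would get 0.
- X: R compares 4, 0, 3, 7 and picks D; Column would get 4.
- Y: R compares 8, 4, 6, 1 and picks A; Column would get 3.
- Z: R compares 7, 1, 8, 7 and picks C; Column would get 5.
Column's induced payoffs are 0, 4, 3, 5, so Column commits to Z. Subgame-perfect outcome: (C, Z) with payoffs (8, 5).
Under simultaneous play:
R's best replies: W→A; X→D; Y→A; Z→C.
Column's best replies: A→Y; B→X; C→Y; D→Y.
Only (A, Y) has each player best-responding; Nash payoffs (8, 3).
Column's commitment gain: 5 − 3 = 2.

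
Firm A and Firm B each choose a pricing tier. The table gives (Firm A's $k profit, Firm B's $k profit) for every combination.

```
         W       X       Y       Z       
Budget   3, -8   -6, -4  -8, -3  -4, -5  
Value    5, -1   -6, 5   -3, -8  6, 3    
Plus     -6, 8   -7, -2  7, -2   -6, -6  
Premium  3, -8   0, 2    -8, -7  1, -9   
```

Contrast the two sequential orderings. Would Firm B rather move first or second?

If Firm A leads: Firm B's best replies are Budget→Y, Value→X, Plus→W, Premium→X; Firm A's induced payoffs -8, -6, -6, 0; outcome (Premium, X), payoffs (0, 2).
If Firm B leads: Firm A's best replies are W→Value, X→Premium, Y→Plus, Z→Value; Firm B's induced payoffs -1, 2, -2, 3; outcome (Value, Z), payoffs (6, 3).
Firm B gets 3 moving first and 2 moving second, so Firm B prefers to move first.

first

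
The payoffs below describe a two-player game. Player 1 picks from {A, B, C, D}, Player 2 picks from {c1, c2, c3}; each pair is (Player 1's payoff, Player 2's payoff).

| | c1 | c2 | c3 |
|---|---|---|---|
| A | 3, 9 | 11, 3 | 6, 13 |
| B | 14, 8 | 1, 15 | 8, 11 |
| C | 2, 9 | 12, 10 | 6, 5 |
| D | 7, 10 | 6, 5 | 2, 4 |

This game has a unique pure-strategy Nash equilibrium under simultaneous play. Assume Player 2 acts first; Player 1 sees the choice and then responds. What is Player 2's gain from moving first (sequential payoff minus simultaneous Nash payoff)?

Player 1 best-responds to each possible Player 2 move:
- c1 → Player 1 plays B (best of 3, 14, 2, 7); Player 2 gets 8.
- c2 → Player 1 plays C (best of 11, 1, 12, 6); Player 2 gets 10.
- c3 → Player 1 plays B (best of 6, 8, 6, 2); Player 2 gets 11.
Player 2's induced payoffs are 8, 10, 11, so Player 2 commits to c3. Subgame-perfect outcome: (B, c3) with payoffs (8, 11).
For the simultaneous game, intersect best replies.
Player 1's best replies: c1→B; c2→C; c3→B.
Player 2's best replies: A→c3; B→c2; C→c2; D→c1.
The unique mutual best reply is (C, c2), giving (12, 10).
Player 2's commitment gain: 11 − 10 = 1.

1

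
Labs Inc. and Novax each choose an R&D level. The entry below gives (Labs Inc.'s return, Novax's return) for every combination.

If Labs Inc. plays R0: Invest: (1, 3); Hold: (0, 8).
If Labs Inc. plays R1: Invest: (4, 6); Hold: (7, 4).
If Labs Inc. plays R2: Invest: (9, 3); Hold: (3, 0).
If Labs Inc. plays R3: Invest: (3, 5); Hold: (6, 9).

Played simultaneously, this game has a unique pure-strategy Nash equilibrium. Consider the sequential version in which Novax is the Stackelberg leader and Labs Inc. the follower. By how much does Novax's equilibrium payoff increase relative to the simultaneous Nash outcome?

1

Labs Inc. best-responds to each possible Novax move:
- Invest → Labs Inc. plays R2 (best of 1, 4, 9, 3); Novax gets 3.
- Hold → Labs Inc. plays R1 (best of 0, 7, 3, 6); Novax gets 4.
Among 3, 4, the best is 4 at Hold. Subgame-perfect outcome: (R1, Hold) with payoffs (7, 4).
Under simultaneous play:
Labs Inc.'s best replies: Invest→R2; Hold→R1.
Novax's best replies: R0→Hold; R1→Invest; R2→Invest; R3→Hold.
The unique mutual best reply is (R2, Invest), giving (9, 3).
Novax's commitment gain: 4 − 3 = 1.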